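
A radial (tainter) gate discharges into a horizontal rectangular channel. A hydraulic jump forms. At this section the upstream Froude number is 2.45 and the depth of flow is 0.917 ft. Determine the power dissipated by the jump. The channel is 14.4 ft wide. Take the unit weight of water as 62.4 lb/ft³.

Fr₁ = 2.45 (given).
By Bélanger, y₂/y₁ = ½[√(1 + 8Fr₁²) − 1] = ½[√49.02 − 1] = 3.00.
y₂ = 3.00 × 0.917 = 2.75 ft.
Head loss: ΔE = (y₂ − y₁)³/(4y₁y₂) = (2.75 − 0.917)³/(4×0.917×2.75) = 6.18/10.1 = 0.612 ft.
V₁ = Fr₁·√(g·y₁) = 2.45×√(32.2×0.917) = 13.3 ft/s; q = V₁·y₁ = 12.2 ft²/s. Q = q·b = 12.2 × 14.4 = 176 cfs. P = γ·Q·ΔE/550 = 62.4 × 176 × 0.612 / 550 = 12.2 hp.

P = 12.2 hp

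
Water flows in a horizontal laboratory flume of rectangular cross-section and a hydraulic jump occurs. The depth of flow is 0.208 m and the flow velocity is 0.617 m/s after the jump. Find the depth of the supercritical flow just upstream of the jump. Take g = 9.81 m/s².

Fr₂ = V₂/√(g·y₂) = 0.617/√(9.81×0.208) = 0.432.
Since the conjugate-depth ratio holds either way, y₁/y₂ = ½[√(1 + 8Fr₂²) − 1] = ½[√2.493 − 1] = 0.289.
y₁ = 0.289 × 0.208 = 0.0602 m.

y₁ = 0.0602 m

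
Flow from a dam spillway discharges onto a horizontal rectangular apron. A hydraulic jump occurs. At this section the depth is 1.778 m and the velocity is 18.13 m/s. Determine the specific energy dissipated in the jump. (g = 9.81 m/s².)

Fr₁ = V₁/√(g·y₁) = 18.13/√(9.81×1.778) = 4.341.
Bélanger equation: y₂/y₁ = ½[√(1 + 8Fr₁²) − 1] = ½[√151.76 − 1] = 5.660.
y₂ = 5.660 × 1.778 = 10.06 m.
q = V₁·y₁ = 18.13 × 1.778 = 32.24 m²/s. V₂ = q/y₂ = 32.24/10.06 = 3.203 m/s. E₁ = y₁ + V₁²/2g = 18.53 m; E₂ = y₂ + V₂²/2g = 10.59 m. ΔE = E₁ − E₂ = 7.945 m.

ΔE = 7.945 m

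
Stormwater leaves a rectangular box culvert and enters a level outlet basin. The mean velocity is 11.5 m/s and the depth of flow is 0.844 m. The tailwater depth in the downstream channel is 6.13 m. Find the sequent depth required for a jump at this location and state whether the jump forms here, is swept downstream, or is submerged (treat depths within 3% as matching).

Fr₁ = V₁/√(g·y₁) = 11.5/√(9.81×0.844) = 4.00.
From the momentum equation for a rectangular channel, y₂/y₁ = ½[√(1 + 8Fr₁²) − 1] = ½[√128.8 − 1] = 5.17.
y₂ = 5.17 × 0.844 = 4.37 m.
Tailwater y_tw = 6.13 m: y_tw > y₂, so the jump is submerged.

y₂ = 4.37 m; the jump is submerged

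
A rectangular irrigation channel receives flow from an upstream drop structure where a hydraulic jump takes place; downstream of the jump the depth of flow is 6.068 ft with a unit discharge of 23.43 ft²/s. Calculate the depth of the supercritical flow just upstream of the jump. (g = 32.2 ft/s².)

y₁ = 0.8162 ft

V₂ = q/y₂ = 23.43/6.068 = 3.861 ft/s; Fr₂ = V₂/√(g·y₂) = 0.2762.
From the momentum equation (using Fr₂), y₁/y₂ = ½[√(1 + 8Fr₂²) − 1] = ½[√1.6104 − 1] = 0.1345.
y₁ = 0.1345 × 6.068 = 0.8162 ft.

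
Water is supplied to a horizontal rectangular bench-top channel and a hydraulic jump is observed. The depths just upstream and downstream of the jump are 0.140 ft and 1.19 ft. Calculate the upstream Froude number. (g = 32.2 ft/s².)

Fr₁ = 6.35

For a rectangular channel the momentum equation gives q² = ½·g·y₁·y₂·(y₁ + y₂) = ½×32.2×0.140×1.19×1.33 = 3.57.
q = √3.57 = 1.89 ft²/s.
V₁ = q/y₁ = 13.5 ft/s; Fr₁ = V₁/√(g·y₁) = 6.35.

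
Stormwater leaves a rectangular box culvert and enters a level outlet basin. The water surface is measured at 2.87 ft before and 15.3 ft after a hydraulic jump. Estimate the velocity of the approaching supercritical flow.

V₁ = 39.5 ft/s

For a rectangular channel the momentum equation gives q² = ½·g·y₁·y₂·(y₁ + y₂) = ½×32.2×2.87×15.3×18.2 = 12846.
q = √12846 = 113 ft²/s.
V₁ = q/y₁ = 113/2.87 = 39.5 ft/s.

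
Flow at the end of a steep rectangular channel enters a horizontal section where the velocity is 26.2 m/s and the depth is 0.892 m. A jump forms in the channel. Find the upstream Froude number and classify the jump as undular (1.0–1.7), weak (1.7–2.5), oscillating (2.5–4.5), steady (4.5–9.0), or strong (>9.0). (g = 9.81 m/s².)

Fr₁ = 8.86; steady jump

Fr₁ = V₁/√(g·y₁) = 26.2/√(9.81×0.892) = 8.86.
Fr₁ = 8.86 lies in the steady range.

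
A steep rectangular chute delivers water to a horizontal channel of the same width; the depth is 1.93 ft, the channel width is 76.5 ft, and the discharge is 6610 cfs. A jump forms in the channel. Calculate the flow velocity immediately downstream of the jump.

V₂ = 5.93 ft/s

q = Q/b = 6610/76.5 = 86.4 ft²/s; V₁ = q/y₁ = 44.8 ft/s. Fr₁ = V₁/√(g·y₁) = 5.68.
From the momentum equation for a rectangular channel, y₂/y₁ = ½[√(1 + 8Fr₁²) − 1] = ½[√259.0 − 1] = 7.55.
y₂ = 7.55 × 1.93 = 14.6 ft.
V₂ = q/y₂ = 86.4/14.6 = 5.93 ft/s.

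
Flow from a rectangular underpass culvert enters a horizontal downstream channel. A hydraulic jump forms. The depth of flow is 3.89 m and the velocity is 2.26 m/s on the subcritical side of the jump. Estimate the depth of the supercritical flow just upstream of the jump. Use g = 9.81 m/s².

y₁ = 0.854 m

Fr₂ = V₂/√(g·y₂) = 2.26/√(9.81×3.89) = 0.366.
Applying the sequent-depth relation in reverse, y₁/y₂ = ½[√(1 + 8Fr₂²) − 1] = ½[√2.071 − 1] = 0.220.
y₁ = 0.220 × 3.89 = 0.854 m.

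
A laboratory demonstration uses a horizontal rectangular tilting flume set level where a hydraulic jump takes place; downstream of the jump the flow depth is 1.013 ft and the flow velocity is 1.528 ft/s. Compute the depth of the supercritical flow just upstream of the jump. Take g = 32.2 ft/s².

y₁ = 0.1287 ft

Fr₂ = V₂/√(g·y₂) = 1.528/√(32.2×1.013) = 0.2675.
Since the conjugate-depth ratio holds either way, y₁/y₂ = ½[√(1 + 8Fr₂²) − 1] = ½[√1.5726 − 1] = 0.1270.
y₁ = 0.1270 × 1.013 = 0.1287 ft.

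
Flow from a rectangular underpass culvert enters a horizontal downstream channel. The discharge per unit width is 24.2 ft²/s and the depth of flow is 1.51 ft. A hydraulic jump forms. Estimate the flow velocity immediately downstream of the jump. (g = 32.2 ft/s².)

V₁ = q/y₁ = 24.2/1.51 = 16.0 ft/s. Fr₁ = V₁/√(g·y₁) = 16.0/√(32.2×1.51) = 2.30.
Bélanger equation: y₂/y₁ = ½[√(1 + 8Fr₁²) − 1] = ½[√43.26 − 1] = 2.79.
y₂ = 2.79 × 1.51 = 4.21 ft.
V₂ = q/y₂ = 24.2/4.21 = 5.75 ft/s.

V₂ = 5.75 ft/s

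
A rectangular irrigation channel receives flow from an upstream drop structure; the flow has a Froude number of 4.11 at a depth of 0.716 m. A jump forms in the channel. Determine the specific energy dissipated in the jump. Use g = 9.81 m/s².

ΔE = 2.73 m

Fr₁ = 4.11 (given).
By Bélanger, y₂/y₁ = ½[√(1 + 8Fr₁²) − 1] = ½[√136.1 − 1] = 5.33.
y₂ = 5.33 × 0.716 = 3.82 m.
V₁ = Fr₁·√(g·y₁) = 4.11×√(9.81×0.716) = 10.9 m/s; q = V₁·y₁ = 7.80 m²/s. V₂ = q/y₂ = 7.80/3.82 = 2.04 m/s. E₁ = y₁ + V₁²/2g = 6.76 m; E₂ = y₂ + V₂²/2g = 4.03 m. ΔE = E₁ − E₂ = 2.73 m.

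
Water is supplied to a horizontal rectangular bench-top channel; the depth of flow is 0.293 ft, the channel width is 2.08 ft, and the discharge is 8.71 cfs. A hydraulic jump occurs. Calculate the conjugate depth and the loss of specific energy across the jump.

q = Q/b = 8.71/2.08 = 4.19 ft²/s; V₁ = q/y₁ = 14.3 ft/s. Fr₁ = V₁/√(g·y₁) = 4.65.
By Bélanger, y₂/y₁ = ½[√(1 + 8Fr₁²) − 1] = ½[√174.2 − 1] = 6.10.
y₂ = 6.10 × 0.293 = 1.79 ft.
V₂ = q/y₂ = 4.19/1.79 = 2.34 ft/s. E₁ = y₁ + V₁²/2g = 3.46 ft; E₂ = y₂ + V₂²/2g = 1.87 ft. ΔE = E₁ − E₂ = 1.59 ft.

y₂ = 1.79 ft; ΔE = 1.59 ft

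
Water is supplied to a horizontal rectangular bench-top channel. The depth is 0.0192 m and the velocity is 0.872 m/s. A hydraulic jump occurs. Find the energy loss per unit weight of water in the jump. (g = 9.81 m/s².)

Fr₁ = V₁/√(g·y₁) = 0.872/√(9.81×0.0192) = 2.01.
By Bélanger, y₂/y₁ = ½[√(1 + 8Fr₁²) − 1] = ½[√33.30 − 1] = 2.39.
y₂ = 2.39 × 0.0192 = 0.0458 m.
q = V₁·y₁ = 0.872 × 0.0192 = 0.0167 m²/s. V₂ = q/y₂ = 0.0167/0.0458 = 0.366 m/s. E₁ = y₁ + V₁²/2g = 0.0580 m; E₂ = y₂ + V₂²/2g = 0.0526 m. ΔE = E₁ − E₂ = 0.00535 m.

ΔE = 0.00535 m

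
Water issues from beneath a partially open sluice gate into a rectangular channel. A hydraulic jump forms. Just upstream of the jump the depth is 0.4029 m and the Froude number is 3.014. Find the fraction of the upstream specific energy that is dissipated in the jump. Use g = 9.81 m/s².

Fr₁ = 3.014 (given).
Bélanger equation: y₂/y₁ = ½[√(1 + 8Fr₁²) − 1] = ½[√73.674 − 1] = 3.792.
y₂ = 3.792 × 0.4029 = 1.528 m.
E₁ = y₁(1 + Fr₁²/2) = 0.4029×(1 + 3.014²/2) = 2.233 m. ΔE = (y₂ − y₁)³/(4y₁y₂) = 0.5780 m. ΔE/E₁ = 0.5780/2.233 = 0.259.

ΔE/E₁ = 0.259 (25.9%)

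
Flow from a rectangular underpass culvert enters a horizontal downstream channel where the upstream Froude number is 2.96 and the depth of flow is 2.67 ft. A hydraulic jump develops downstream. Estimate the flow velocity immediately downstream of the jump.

Fr₁ = 2.96 (given).
By Bélanger, y₂/y₁ = ½[√(1 + 8Fr₁²) − 1] = ½[√71.09 − 1] = 3.72.
y₂ = 3.72 × 2.67 = 9.92 ft.
V₁ = Fr₁·√(g·y₁) = 2.96×√(32.2×2.67) = 27.4 ft/s; q = V₁·y₁ = 73.3 ft²/s.
V₂ = q/y₂ = 73.3/9.92 = 7.39 ft/s.

V₂ = 7.39 ft/s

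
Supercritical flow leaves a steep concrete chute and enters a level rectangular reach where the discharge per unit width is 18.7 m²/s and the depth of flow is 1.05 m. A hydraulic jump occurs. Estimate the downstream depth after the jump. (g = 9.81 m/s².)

V₁ = q/y₁ = 18.7/1.05 = 17.8 m/s. Fr₁ = V₁/√(g·y₁) = 17.8/√(9.81×1.05) = 5.55.
Bélanger equation: y₂/y₁ = ½[√(1 + 8Fr₁²) − 1] = ½[√247.3 − 1] = 7.36.
y₂ = 7.36 × 1.05 = 7.73 m.

y₂ = 7.73 m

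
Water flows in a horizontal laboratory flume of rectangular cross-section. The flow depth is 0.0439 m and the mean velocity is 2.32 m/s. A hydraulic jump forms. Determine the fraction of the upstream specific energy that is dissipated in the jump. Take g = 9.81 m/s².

ΔE/E₁ = 0.334 (33.4%)

Fr₁ = V₁/√(g·y₁) = 2.32/√(9.81×0.0439) = 3.54.
Bélanger equation: y₂/y₁ = ½[√(1 + 8Fr₁²) − 1] = ½[√101.0 − 1] = 4.52.
y₂ = 4.52 × 0.0439 = 0.199 m.
E₁ = y₁ + V₁²/2g = 0.318 m. ΔE = (y₂ − y₁)³/(4y₁y₂) = 0.106 m. ΔE/E₁ = 0.106/0.318 = 0.334.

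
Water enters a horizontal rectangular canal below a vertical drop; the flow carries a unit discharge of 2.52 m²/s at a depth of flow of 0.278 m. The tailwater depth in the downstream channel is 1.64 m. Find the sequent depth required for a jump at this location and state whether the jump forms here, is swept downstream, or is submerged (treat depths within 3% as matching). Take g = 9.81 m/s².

y₂ = 2.02 m; the jump is swept downstream

V₁ = q/y₁ = 2.52/0.278 = 9.06 m/s. Fr₁ = V₁/√(g·y₁) = 9.06/√(9.81×0.278) = 5.49.
By Bélanger, y₂/y₁ = ½[√(1 + 8Fr₁²) − 1] = ½[√242.0 − 1] = 7.28.
y₂ = 7.28 × 0.278 = 2.02 m.
Tailwater y_tw = 1.64 m: y_tw < y₂, so the jump is swept downstream.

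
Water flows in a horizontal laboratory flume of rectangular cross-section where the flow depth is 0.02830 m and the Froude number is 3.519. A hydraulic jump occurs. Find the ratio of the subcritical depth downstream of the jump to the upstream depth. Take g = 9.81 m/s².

Fr₁ = 3.519 (given).
By Bélanger, y₂/y₁ = ½[√(1 + 8Fr₁²) − 1] = ½[√100.07 − 1] = 4.502.

y₂/y₁ = 4.502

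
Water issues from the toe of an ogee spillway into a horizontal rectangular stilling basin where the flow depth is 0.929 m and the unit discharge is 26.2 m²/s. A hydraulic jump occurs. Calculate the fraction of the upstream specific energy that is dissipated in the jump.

ΔE/E₁ = 0.709 (70.9%)

V₁ = q/y₁ = 26.2/0.929 = 28.2 m/s. Fr₁ = V₁/√(g·y₁) = 28.2/√(9.81×0.929) = 9.34.
Sequent-depth ratio: y₂/y₁ = ½[√(1 + 8Fr₁²) − 1] = ½[√699.2 − 1] = 12.7.
y₂ = 12.7 × 0.929 = 11.8 m.
E₁ = y₁ + V₁²/2g = 41.5 m. ΔE = (y₂ − y₁)³/(4y₁y₂) = 29.4 m. ΔE/E₁ = 29.4/41.5 = 0.709.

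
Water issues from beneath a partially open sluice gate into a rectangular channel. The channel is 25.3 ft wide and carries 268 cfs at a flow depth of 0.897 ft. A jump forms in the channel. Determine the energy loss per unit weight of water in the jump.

ΔE = 0.379 ft

q = Q/b = 268/25.3 = 10.6 ft²/s; V₁ = q/y₁ = 11.8 ft/s. Fr₁ = V₁/√(g·y₁) = 2.20.
From the momentum equation for a rectangular channel, y₂/y₁ = ½[√(1 + 8Fr₁²) − 1] = ½[√39.63 − 1] = 2.65.
y₂ = 2.65 × 0.897 = 2.37 ft.
V₂ = q/y₂ = 10.6/2.37 = 4.46 ft/s. E₁ = y₁ + V₁²/2g = 3.06 ft; E₂ = y₂ + V₂²/2g = 2.68 ft. ΔE = E₁ − E₂ = 0.379 ft.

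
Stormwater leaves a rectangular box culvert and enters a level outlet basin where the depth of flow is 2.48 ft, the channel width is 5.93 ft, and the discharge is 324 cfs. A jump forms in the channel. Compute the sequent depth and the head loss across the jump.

y₂ = 7.50 ft; ΔE = 1.70 ft

q = Q/b = 324/5.93 = 54.6 ft²/s; V₁ = q/y₁ = 22.0 ft/s. Fr₁ = V₁/√(g·y₁) = 2.47.
Sequent-depth ratio: y₂/y₁ = ½[√(1 + 8Fr₁²) − 1] = ½[√49.63 − 1] = 3.02.
y₂ = 3.02 × 2.48 = 7.50 ft.
V₂ = q/y₂ = 54.6/7.50 = 7.29 ft/s. E₁ = y₁ + V₁²/2g = 10.0 ft; E₂ = y₂ + V₂²/2g = 8.32 ft. ΔE = E₁ − E₂ = 1.70 ft.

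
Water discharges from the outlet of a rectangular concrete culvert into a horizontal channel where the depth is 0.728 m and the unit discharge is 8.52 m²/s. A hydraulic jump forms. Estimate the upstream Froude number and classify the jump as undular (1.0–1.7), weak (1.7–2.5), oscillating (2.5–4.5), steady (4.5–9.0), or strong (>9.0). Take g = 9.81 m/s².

V₁ = q/y₁ = 8.52/0.728 = 11.7 m/s. Fr₁ = V₁/√(g·y₁) = 11.7/√(9.81×0.728) = 4.38.
Fr₁ = 4.38 lies in the oscillating range.

Fr₁ = 4.38; oscillating jump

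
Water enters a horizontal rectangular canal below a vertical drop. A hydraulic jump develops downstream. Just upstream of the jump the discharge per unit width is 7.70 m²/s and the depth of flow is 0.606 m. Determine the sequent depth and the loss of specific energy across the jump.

V₁ = q/y₁ = 7.70/0.606 = 12.7 m/s. Fr₁ = V₁/√(g·y₁) = 12.7/√(9.81×0.606) = 5.21.
Bélanger equation: y₂/y₁ = ½[√(1 + 8Fr₁²) − 1] = ½[√218.3 − 1] = 6.89.
y₂ = 6.89 × 0.606 = 4.17 m.
Head loss: ΔE = (y₂ − y₁)³/(4y₁y₂) = (4.17 − 0.606)³/(4×0.606×4.17) = 45.4/10.1 = 4.49 m.

y₂ = 4.17 m; ΔE = 4.49 m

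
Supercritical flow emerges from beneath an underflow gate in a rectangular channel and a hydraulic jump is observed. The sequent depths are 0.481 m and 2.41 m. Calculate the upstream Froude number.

Fr₁ = 3.88

For a rectangular channel the momentum equation gives q² = ½·g·y₁·y₂·(y₁ + y₂) = ½×9.81×0.481×2.41×2.89 = 16.4.
q = √16.4 = 4.05 m²/s.
V₁ = q/y₁ = 8.43 m/s; Fr₁ = V₁/√(g·y₁) = 3.88.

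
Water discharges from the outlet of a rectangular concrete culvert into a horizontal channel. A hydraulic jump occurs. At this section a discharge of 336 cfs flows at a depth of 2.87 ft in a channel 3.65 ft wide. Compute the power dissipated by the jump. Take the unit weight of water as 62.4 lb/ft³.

P = 220 hp

q = Q/b = 336/3.65 = 92.1 ft²/s; V₁ = q/y₁ = 32.1 ft/s. Fr₁ = V₁/√(g·y₁) = 3.34.
Bélanger equation: y₂/y₁ = ½[√(1 + 8Fr₁²) − 1] = ½[√90.06 − 1] = 4.24.
y₂ = 4.24 × 2.87 = 12.2 ft.
V₂ = q/y₂ = 92.1/12.2 = 7.56 ft/s. E₁ = y₁ + V₁²/2g = 18.8 ft; E₂ = y₂ + V₂²/2g = 13.1 ft. ΔE = E₁ − E₂ = 5.78 ft.
P = γ·Q·ΔE/550 = 62.4 × 336 × 5.78 / 550 = 220 hp.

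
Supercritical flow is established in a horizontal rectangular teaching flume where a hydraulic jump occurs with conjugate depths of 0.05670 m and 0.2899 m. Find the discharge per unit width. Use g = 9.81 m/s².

For a rectangular channel the momentum equation gives q² = ½·g·y₁·y₂·(y₁ + y₂) = ½×9.81×0.05670×0.2899×0.3466 = 0.02794.
q = √0.02794 = 0.1672 m²/s.

q = 0.1672 m²/s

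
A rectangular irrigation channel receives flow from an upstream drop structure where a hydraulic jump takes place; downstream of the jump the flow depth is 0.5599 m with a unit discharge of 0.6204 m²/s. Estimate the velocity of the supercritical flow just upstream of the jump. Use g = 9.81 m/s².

V₂ = q/y₂ = 0.6204/0.5599 = 1.108 m/s; Fr₂ = V₂/√(g·y₂) = 0.4728.
From the momentum equation (using Fr₂), y₁/y₂ = ½[√(1 + 8Fr₂²) − 1] = ½[√2.7883 − 1] = 0.3349.
y₁ = 0.3349 × 0.5599 = 0.1875 m.
V₁ = q/y₁ = 0.6204/0.1875 = 3.309 m/s.

V₁ = 3.309 m/s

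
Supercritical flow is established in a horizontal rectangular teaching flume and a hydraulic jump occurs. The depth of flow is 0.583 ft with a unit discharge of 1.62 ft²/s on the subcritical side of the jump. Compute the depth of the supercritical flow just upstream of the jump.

y₁ = 0.312 ft

V₂ = q/y₂ = 1.62/0.583 = 2.78 ft/s; Fr₂ = V₂/√(g·y₂) = 0.641.
From the momentum equation (using Fr₂), y₁/y₂ = ½[√(1 + 8Fr₂²) − 1] = ½[√4.290 − 1] = 0.536.
y₁ = 0.536 × 0.583 = 0.312 ft.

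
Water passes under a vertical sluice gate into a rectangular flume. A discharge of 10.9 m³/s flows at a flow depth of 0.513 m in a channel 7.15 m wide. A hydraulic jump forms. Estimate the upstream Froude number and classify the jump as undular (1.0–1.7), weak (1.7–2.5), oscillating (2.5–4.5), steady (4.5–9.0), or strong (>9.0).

q = Q/b = 10.9/7.15 = 1.52 m²/s; V₁ = q/y₁ = 2.97 m/s. Fr₁ = V₁/√(g·y₁) = 1.32.
Fr₁ = 1.32 lies in the undular range.

Fr₁ = 1.32; undular jump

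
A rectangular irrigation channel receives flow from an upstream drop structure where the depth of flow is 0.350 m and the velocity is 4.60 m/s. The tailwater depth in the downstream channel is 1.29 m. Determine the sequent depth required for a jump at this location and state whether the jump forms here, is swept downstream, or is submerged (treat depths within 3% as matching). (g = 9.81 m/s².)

Fr₁ = V₁/√(g·y₁) = 4.60/√(9.81×0.350) = 2.48.
Bélanger equation: y₂/y₁ = ½[√(1 + 8Fr₁²) − 1] = ½[√50.30 − 1] = 3.05.
y₂ = 3.05 × 0.350 = 1.07 m.
Tailwater y_tw = 1.29 m: y_tw > y₂, so the jump is submerged.

y₂ = 1.07 m; the jump is submerged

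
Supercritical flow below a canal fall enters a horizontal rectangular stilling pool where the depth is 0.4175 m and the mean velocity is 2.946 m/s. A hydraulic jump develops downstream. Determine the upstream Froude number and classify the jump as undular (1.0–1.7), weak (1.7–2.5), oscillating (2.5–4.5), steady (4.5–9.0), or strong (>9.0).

Fr₁ = V₁/√(g·y₁) = 2.946/√(9.81×0.4175) = 1.456.
Fr₁ = 1.456 lies in the undular range.

Fr₁ = 1.456; undular jump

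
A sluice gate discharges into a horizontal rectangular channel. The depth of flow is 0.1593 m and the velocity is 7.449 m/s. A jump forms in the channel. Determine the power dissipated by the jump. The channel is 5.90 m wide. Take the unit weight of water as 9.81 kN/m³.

Fr₁ = V₁/√(g·y₁) = 7.449/√(9.81×0.1593) = 5.959.
Bélanger equation: y₂/y₁ = ½[√(1 + 8Fr₁²) − 1] = ½[√285.05 − 1] = 7.942.
y₂ = 7.942 × 0.1593 = 1.265 m.
q = V₁·y₁ = 7.449 × 0.1593 = 1.187 m²/s. V₂ = q/y₂ = 1.187/1.265 = 0.9380 m/s. E₁ = y₁ + V₁²/2g = 2.987 m; E₂ = y₂ + V₂²/2g = 1.310 m. ΔE = E₁ − E₂ = 1.677 m.
Q = q·b = 1.187 × 5.90 = 7.001 m³/s. P = γ·Q·ΔE = 9.81 × 7.001 × 1.677 = 115.2 kW.

P = 115.2 kW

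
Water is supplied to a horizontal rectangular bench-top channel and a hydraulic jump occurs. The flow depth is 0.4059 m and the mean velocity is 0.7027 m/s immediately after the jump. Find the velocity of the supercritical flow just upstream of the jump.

Fr₂ = V₂/√(g·y₂) = 0.7027/√(9.81×0.4059) = 0.3521.
Since the conjugate-depth ratio holds either way, y₁/y₂ = ½[√(1 + 8Fr₂²) − 1] = ½[√1.9921 − 1] = 0.2057.
y₁ = 0.2057 × 0.4059 = 0.08349 m.
V₁ = q/y₁ = 0.2852/0.08349 = 3.416 m/s.

V₁ = 3.416 m/s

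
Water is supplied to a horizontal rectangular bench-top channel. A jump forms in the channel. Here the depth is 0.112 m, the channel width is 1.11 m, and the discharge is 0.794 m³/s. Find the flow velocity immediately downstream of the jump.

V₂ = 0.785 m/s

q = Q/b = 0.794/1.11 = 0.715 m²/s; V₁ = q/y₁ = 6.39 m/s. Fr₁ = V₁/√(g·y₁) = 6.09.
By Bélanger, y₂/y₁ = ½[√(1 + 8Fr₁²) − 1] = ½[√298.0 − 1] = 8.13.
y₂ = 8.13 × 0.112 = 0.911 m.
V₂ = q/y₂ = 0.715/0.911 = 0.785 m/s.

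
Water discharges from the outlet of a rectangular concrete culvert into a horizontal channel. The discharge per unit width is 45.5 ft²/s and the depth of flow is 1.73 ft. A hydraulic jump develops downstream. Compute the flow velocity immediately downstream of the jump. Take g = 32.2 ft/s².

V₂ = 5.83 ft/s

V₁ = q/y₁ = 45.5/1.73 = 26.3 ft/s. Fr₁ = V₁/√(g·y₁) = 26.3/√(32.2×1.73) = 3.52.
Sequent-depth ratio: y₂/y₁ = ½[√(1 + 8Fr₁²) − 1] = ½[√100.3 − 1] = 4.51.
y₂ = 4.51 × 1.73 = 7.80 ft.
V₂ = q/y₂ = 45.5/7.80 = 5.83 ft/s.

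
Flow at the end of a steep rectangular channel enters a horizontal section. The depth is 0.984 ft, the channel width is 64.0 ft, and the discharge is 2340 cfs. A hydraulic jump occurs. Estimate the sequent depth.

q = Q/b = 2340/64.0 = 36.6 ft²/s; V₁ = q/y₁ = 37.2 ft/s. Fr₁ = V₁/√(g·y₁) = 6.60.
Sequent-depth ratio: y₂/y₁ = ½[√(1 + 8Fr₁²) − 1] = ½[√349.6 − 1] = 8.85.
y₂ = 8.85 × 0.984 = 8.71 ft.

y₂ = 8.71 ft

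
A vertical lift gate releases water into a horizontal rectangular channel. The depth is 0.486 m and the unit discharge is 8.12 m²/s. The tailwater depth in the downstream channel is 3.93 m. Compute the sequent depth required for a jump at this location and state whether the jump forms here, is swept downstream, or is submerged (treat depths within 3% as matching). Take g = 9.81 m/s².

y₂ = 5.02 m; the jump is swept downstream

V₁ = q/y₁ = 8.12/0.486 = 16.7 m/s. Fr₁ = V₁/√(g·y₁) = 16.7/√(9.81×0.486) = 7.65.
From the momentum equation for a rectangular channel, y₂/y₁ = ½[√(1 + 8Fr₁²) − 1] = ½[√469.4 − 1] = 10.3.
y₂ = 10.3 × 0.486 = 5.02 m.
Tailwater y_tw = 3.93 m: y_tw < y₂, so the jump is swept downstream.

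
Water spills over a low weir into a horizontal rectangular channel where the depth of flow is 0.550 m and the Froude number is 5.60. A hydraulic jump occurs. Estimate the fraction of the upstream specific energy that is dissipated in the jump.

ΔE/E₁ = 0.537 (53.7%)

Fr₁ = 5.60 (given).
Sequent-depth ratio: y₂/y₁ = ½[√(1 + 8Fr₁²) − 1] = ½[√251.9 − 1] = 7.44.
y₂ = 7.44 × 0.550 = 4.09 m.
E₁ = y₁(1 + Fr₁²/2) = 0.550×(1 + 5.60²/2) = 9.17 m. ΔE = (y₂ − y₁)³/(4y₁y₂) = 4.93 m. ΔE/E₁ = 4.93/9.17 = 0.537.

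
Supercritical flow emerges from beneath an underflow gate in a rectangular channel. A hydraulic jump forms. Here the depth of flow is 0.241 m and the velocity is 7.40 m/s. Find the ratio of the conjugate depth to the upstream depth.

y₂/y₁ = 6.32

Fr₁ = V₁/√(g·y₁) = 7.40/√(9.81×0.241) = 4.81.
From the momentum equation for a rectangular channel, y₂/y₁ = ½[√(1 + 8Fr₁²) − 1] = ½[√186.3 − 1] = 6.32.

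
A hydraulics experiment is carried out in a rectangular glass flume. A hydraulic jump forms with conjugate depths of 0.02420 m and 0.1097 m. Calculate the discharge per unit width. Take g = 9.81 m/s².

q = 0.04176 m²/s

For a rectangular channel the momentum equation gives q² = ½·g·y₁·y₂·(y₁ + y₂) = ½×9.81×0.02420×0.1097×0.1339 = 0.001744.
q = √0.001744 = 0.04176 m²/s.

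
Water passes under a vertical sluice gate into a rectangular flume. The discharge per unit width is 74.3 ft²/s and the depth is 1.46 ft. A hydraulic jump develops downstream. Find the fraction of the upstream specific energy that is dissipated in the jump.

V₁ = q/y₁ = 74.3/1.46 = 50.9 ft/s. Fr₁ = V₁/√(g·y₁) = 50.9/√(32.2×1.46) = 7.42.
Bélanger equation: y₂/y₁ = ½[√(1 + 8Fr₁²) − 1] = ½[√441.7 − 1] = 10.0.
y₂ = 10.0 × 1.46 = 14.6 ft.
E₁ = y₁ + V₁²/2g = 41.7 ft. ΔE = (y₂ − y₁)³/(4y₁y₂) = 26.7 ft. ΔE/E₁ = 26.7/41.7 = 0.640.

ΔE/E₁ = 0.640 (64.0%)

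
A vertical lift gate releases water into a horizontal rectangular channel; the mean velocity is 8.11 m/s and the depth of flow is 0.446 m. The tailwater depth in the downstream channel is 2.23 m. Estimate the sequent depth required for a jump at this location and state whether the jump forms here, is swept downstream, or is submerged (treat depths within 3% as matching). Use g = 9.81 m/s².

y₂ = 2.23 m; the jump forms here

Fr₁ = V₁/√(g·y₁) = 8.11/√(9.81×0.446) = 3.88.
Sequent-depth ratio: y₂/y₁ = ½[√(1 + 8Fr₁²) − 1] = ½[√121.3 − 1] = 5.01.
y₂ = 5.01 × 0.446 = 2.23 m.
Tailwater y_tw = 2.23 m: y_tw ≈ y₂, so the jump forms here.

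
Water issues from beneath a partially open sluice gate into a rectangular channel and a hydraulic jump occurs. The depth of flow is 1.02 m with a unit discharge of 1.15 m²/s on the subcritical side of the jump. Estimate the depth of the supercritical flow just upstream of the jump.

y₁ = 0.214 m

V₂ = q/y₂ = 1.15/1.02 = 1.13 m/s; Fr₂ = V₂/√(g·y₂) = 0.356.
The Bélanger relation is symmetric: y₁/y₂ = ½[√(1 + 8Fr₂²) − 1] = ½[√2.016 − 1] = 0.210.
y₁ = 0.210 × 1.02 = 0.214 m.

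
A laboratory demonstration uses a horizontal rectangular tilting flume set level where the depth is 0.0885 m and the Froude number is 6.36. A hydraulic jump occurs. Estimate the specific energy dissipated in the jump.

Fr₁ = 6.36 (given).
By Bélanger, y₂/y₁ = ½[√(1 + 8Fr₁²) − 1] = ½[√324.6 − 1] = 8.51.
y₂ = 8.51 × 0.0885 = 0.753 m.
V₁ = Fr₁·√(g·y₁) = 6.36×√(9.81×0.0885) = 5.93 m/s; q = V₁·y₁ = 0.524 m²/s. V₂ = q/y₂ = 0.524/0.753 = 0.697 m/s. E₁ = y₁ + V₁²/2g = 1.88 m; E₂ = y₂ + V₂²/2g = 0.778 m. ΔE = E₁ − E₂ = 1.10 m.

ΔE = 1.10 m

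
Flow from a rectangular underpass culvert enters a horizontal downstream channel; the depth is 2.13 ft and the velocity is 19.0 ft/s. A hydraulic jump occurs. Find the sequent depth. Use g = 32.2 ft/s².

y₂ = 5.93 ft

Fr₁ = V₁/√(g·y₁) = 19.0/√(32.2×2.13) = 2.29.
Sequent-depth ratio: y₂/y₁ = ½[√(1 + 8Fr₁²) − 1] = ½[√43.11 − 1] = 2.78.
y₂ = 2.78 × 2.13 = 5.93 ft.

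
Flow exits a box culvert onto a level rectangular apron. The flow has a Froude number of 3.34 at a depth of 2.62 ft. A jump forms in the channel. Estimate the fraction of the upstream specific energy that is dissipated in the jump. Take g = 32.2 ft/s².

Fr₁ = 3.34 (given).
By Bélanger, y₂/y₁ = ½[√(1 + 8Fr₁²) − 1] = ½[√90.24 − 1] = 4.25.
y₂ = 4.25 × 2.62 = 11.1 ft.
E₁ = y₁(1 + Fr₁²/2) = 2.62×(1 + 3.34²/2) = 17.2 ft. ΔE = (y₂ − y₁)³/(4y₁y₂) = 5.29 ft. ΔE/E₁ = 5.29/17.2 = 0.307.

ΔE/E₁ = 0.307 (30.7%)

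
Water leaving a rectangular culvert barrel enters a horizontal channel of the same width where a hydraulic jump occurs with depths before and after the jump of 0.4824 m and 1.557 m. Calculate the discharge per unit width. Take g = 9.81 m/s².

q = 2.741 m²/s

For a rectangular channel the momentum equation gives q² = ½·g·y₁·y₂·(y₁ + y₂) = ½×9.81×0.4824×1.557×2.039 = 7.513.
q = √7.513 = 2.741 m²/s.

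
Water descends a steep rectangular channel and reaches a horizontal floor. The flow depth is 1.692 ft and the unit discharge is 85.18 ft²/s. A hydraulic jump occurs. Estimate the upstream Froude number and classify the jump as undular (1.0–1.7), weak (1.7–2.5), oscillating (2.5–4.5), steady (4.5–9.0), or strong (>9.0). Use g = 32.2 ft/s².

V₁ = q/y₁ = 85.18/1.692 = 50.34 ft/s. Fr₁ = V₁/√(g·y₁) = 50.34/√(32.2×1.692) = 6.820.
Fr₁ = 6.820 lies in the steady range.

Fr₁ = 6.820; steady jump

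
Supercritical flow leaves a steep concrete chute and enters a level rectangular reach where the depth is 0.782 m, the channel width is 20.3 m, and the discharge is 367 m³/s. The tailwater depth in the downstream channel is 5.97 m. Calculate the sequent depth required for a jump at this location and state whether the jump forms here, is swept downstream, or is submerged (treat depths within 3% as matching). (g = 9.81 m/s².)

y₂ = 8.85 m; the jump is swept downstream

q = Q/b = 367/20.3 = 18.1 m²/s; V₁ = q/y₁ = 23.1 m/s. Fr₁ = V₁/√(g·y₁) = 8.35.
Sequent-depth ratio: y₂/y₁ = ½[√(1 + 8Fr₁²) − 1] = ½[√558.4 − 1] = 11.3.
y₂ = 11.3 × 0.782 = 8.85 m.
Tailwater y_tw = 5.97 m: y_tw < y₂, so the jump is swept downstream.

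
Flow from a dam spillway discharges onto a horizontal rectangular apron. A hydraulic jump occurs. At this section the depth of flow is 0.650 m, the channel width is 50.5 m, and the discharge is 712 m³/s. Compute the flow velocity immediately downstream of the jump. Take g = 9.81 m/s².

V₂ = 1.86 m/s

q = Q/b = 712/50.5 = 14.1 m²/s; V₁ = q/y₁ = 21.7 m/s. Fr₁ = V₁/√(g·y₁) = 8.59.
Sequent-depth ratio: y₂/y₁ = ½[√(1 + 8Fr₁²) − 1] = ½[√591.3 − 1] = 11.7.
y₂ = 11.7 × 0.650 = 7.58 m.
V₂ = q/y₂ = 14.1/7.58 = 1.86 m/s.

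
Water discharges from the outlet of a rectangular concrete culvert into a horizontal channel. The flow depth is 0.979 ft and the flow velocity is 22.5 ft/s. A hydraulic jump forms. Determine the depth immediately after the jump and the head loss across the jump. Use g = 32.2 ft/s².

y₂ = 5.08 ft; ΔE = 3.47 ft

Fr₁ = V₁/√(g·y₁) = 22.5/√(32.2×0.979) = 4.01.
Bélanger equation: y₂/y₁ = ½[√(1 + 8Fr₁²) − 1] = ½[√129.5 − 1] = 5.19.
y₂ = 5.19 × 0.979 = 5.08 ft.
q = V₁·y₁ = 22.5 × 0.979 = 22.0 ft²/s. V₂ = q/y₂ = 22.0/5.08 = 4.34 ft/s. E₁ = y₁ + V₁²/2g = 8.84 ft; E₂ = y₂ + V₂²/2g = 5.37 ft. ΔE = E₁ − E₂ = 3.47 ft.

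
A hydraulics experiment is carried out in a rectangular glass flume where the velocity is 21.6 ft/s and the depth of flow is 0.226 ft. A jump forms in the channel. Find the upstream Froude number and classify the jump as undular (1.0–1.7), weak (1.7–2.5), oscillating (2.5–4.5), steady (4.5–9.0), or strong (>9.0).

Fr₁ = V₁/√(g·y₁) = 21.6/√(32.2×0.226) = 8.01.
Fr₁ = 8.01 lies in the steady range.

Fr₁ = 8.01; steady jump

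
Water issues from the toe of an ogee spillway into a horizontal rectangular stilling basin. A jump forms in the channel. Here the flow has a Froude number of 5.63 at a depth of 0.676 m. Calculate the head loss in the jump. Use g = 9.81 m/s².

Fr₁ = 5.63 (given).
Sequent-depth ratio: y₂/y₁ = ½[√(1 + 8Fr₁²) − 1] = ½[√254.6 − 1] = 7.48.
y₂ = 7.48 × 0.676 = 5.05 m.
Head loss: ΔE = (y₂ − y₁)³/(4y₁y₂) = (5.05 − 0.676)³/(4×0.676×5.05) = 84.0/13.7 = 6.14 m.

ΔE = 6.14 m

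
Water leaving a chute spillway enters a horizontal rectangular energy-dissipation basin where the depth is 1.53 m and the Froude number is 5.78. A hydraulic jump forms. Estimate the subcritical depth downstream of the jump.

y₂ = 11.8 m

Fr₁ = 5.78 (given).
From the momentum equation for a rectangular channel, y₂/y₁ = ½[√(1 + 8Fr₁²) − 1] = ½[√268.3 − 1] = 7.69.
y₂ = 7.69 × 1.53 = 11.8 m.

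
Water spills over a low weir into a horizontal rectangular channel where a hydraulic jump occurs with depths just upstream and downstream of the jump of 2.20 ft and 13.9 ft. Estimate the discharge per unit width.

q = 89.0 ft²/s

For a rectangular channel the momentum equation gives q² = ½·g·y₁·y₂·(y₁ + y₂) = ½×32.2×2.20×13.9×16.1 = 7927.
q = √7927 = 89.0 ft²/s.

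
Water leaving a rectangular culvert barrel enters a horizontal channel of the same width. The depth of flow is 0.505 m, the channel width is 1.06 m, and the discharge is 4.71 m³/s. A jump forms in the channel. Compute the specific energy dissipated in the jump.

q = Q/b = 4.71/1.06 = 4.44 m²/s; V₁ = q/y₁ = 8.80 m/s. Fr₁ = V₁/√(g·y₁) = 3.95.
Conjugate-depth relation: y₂/y₁ = ½[√(1 + 8Fr₁²) − 1] = ½[√126.0 − 1] = 5.11.
y₂ = 5.11 × 0.505 = 2.58 m.
V₂ = q/y₂ = 4.44/2.58 = 1.72 m/s. E₁ = y₁ + V₁²/2g = 4.45 m; E₂ = y₂ + V₂²/2g = 2.73 m. ΔE = E₁ − E₂ = 1.72 m.

ΔE = 1.72 m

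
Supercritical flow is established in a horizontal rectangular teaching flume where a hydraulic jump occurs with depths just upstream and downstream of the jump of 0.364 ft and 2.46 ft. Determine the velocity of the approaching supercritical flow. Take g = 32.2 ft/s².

V₁ = 17.5 ft/s

For a rectangular channel the momentum equation gives q² = ½·g·y₁·y₂·(y₁ + y₂) = ½×32.2×0.364×2.46×2.82 = 40.7.
q = √40.7 = 6.38 ft²/s.
V₁ = q/y₁ = 6.38/0.364 = 17.5 ft/s.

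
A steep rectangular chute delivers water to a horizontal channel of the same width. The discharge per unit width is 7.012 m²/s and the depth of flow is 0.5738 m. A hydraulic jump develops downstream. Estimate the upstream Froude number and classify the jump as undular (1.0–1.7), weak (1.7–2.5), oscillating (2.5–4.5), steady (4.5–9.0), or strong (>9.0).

Fr₁ = 5.151; steady jump

V₁ = q/y₁ = 7.012/0.5738 = 12.22 m/s. Fr₁ = V₁/√(g·y₁) = 12.22/√(9.81×0.5738) = 5.151.
Fr₁ = 5.151 lies in the steady range.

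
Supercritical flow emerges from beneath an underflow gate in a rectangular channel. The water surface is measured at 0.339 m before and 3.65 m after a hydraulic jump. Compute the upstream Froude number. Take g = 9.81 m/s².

Fr₁ = 7.96

For a rectangular channel the momentum equation gives q² = ½·g·y₁·y₂·(y₁ + y₂) = ½×9.81×0.339×3.65×3.99 = 24.2.
q = √24.2 = 4.92 m²/s.
V₁ = q/y₁ = 14.5 m/s; Fr₁ = V₁/√(g·y₁) = 7.96.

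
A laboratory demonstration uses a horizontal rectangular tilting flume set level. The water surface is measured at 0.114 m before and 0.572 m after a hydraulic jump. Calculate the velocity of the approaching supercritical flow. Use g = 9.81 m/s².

For a rectangular channel the momentum equation gives q² = ½·g·y₁·y₂·(y₁ + y₂) = ½×9.81×0.114×0.572×0.686 = 0.219.
q = √0.219 = 0.468 m²/s.
V₁ = q/y₁ = 0.468/0.114 = 4.11 m/s.

V₁ = 4.11 m/s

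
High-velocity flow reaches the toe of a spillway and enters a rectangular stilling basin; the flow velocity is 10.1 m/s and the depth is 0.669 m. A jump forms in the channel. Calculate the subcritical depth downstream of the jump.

Fr₁ = V₁/√(g·y₁) = 10.1/√(9.81×0.669) = 3.94.
Bélanger equation: y₂/y₁ = ½[√(1 + 8Fr₁²) − 1] = ½[√125.3 − 1] = 5.10.
y₂ = 5.10 × 0.669 = 3.41 m.

y₂ = 3.41 m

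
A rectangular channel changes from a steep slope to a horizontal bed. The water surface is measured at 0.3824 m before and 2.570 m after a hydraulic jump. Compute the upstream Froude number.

For a rectangular channel the momentum equation gives q² = ½·g·y₁·y₂·(y₁ + y₂) = ½×9.81×0.3824×2.570×2.952 = 14.23.
q = √14.23 = 3.773 m²/s.
V₁ = q/y₁ = 9.865 m/s; Fr₁ = V₁/√(g·y₁) = 5.094.

Fr₁ = 5.094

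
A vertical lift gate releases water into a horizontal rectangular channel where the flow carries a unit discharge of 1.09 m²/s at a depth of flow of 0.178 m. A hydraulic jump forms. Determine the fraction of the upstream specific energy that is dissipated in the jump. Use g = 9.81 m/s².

ΔE/E₁ = 0.458 (45.8%)

V₁ = q/y₁ = 1.09/0.178 = 6.12 m/s. Fr₁ = V₁/√(g·y₁) = 6.12/√(9.81×0.178) = 4.63.
Bélanger equation: y₂/y₁ = ½[√(1 + 8Fr₁²) − 1] = ½[√172.8 − 1] = 6.07.
y₂ = 6.07 × 0.178 = 1.08 m.
E₁ = y₁ + V₁²/2g = 2.09 m. ΔE = (y₂ − y₁)³/(4y₁y₂) = 0.956 m. ΔE/E₁ = 0.956/2.09 = 0.458.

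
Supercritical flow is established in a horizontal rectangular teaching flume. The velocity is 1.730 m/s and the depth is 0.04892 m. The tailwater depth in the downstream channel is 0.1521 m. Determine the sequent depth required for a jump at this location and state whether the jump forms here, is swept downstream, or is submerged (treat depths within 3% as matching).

Fr₁ = V₁/√(g·y₁) = 1.730/√(9.81×0.04892) = 2.497.
By Bélanger, y₂/y₁ = ½[√(1 + 8Fr₁²) − 1] = ½[√50.892 − 1] = 3.067.
y₂ = 3.067 × 0.04892 = 0.1500 m.
Tailwater y_tw = 0.1521 m: y_tw ≈ y₂, so the jump forms here.

y₂ = 0.1500 m; the jump forms here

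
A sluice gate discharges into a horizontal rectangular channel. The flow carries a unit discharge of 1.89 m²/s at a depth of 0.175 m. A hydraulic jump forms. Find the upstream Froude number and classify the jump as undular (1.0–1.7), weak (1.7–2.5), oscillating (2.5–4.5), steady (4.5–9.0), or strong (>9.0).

V₁ = q/y₁ = 1.89/0.175 = 10.8 m/s. Fr₁ = V₁/√(g·y₁) = 10.8/√(9.81×0.175) = 8.24.
Fr₁ = 8.24 lies in the steady range.

Fr₁ = 8.24; steady jump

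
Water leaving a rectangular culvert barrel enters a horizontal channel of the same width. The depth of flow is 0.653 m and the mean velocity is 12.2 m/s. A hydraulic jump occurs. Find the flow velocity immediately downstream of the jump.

Fr₁ = V₁/√(g·y₁) = 12.2/√(9.81×0.653) = 4.82.
Bélanger equation: y₂/y₁ = ½[√(1 + 8Fr₁²) − 1] = ½[√186.9 − 1] = 6.34.
y₂ = 6.34 × 0.653 = 4.14 m.
q = V₁·y₁ = 12.2 × 0.653 = 7.97 m²/s.
V₂ = q/y₂ = 7.97/4.14 = 1.93 m/s.

V₂ = 1.93 m/s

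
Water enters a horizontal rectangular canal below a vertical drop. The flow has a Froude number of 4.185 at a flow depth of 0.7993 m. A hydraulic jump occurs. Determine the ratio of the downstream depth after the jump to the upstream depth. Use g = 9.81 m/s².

y₂/y₁ = 5.440

Fr₁ = 4.185 (given).
Conjugate-depth relation: y₂/y₁ = ½[√(1 + 8Fr₁²) − 1] = ½[√141.11 − 1] = 5.440.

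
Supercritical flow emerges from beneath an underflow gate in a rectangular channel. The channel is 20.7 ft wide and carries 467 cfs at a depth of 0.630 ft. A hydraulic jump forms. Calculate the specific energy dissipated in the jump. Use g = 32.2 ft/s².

q = Q/b = 467/20.7 = 22.6 ft²/s; V₁ = q/y₁ = 35.8 ft/s. Fr₁ = V₁/√(g·y₁) = 7.95.
From the momentum equation for a rectangular channel, y₂/y₁ = ½[√(1 + 8Fr₁²) − 1] = ½[√506.7 − 1] = 10.8.
y₂ = 10.8 × 0.630 = 6.78 ft.
Head loss: ΔE = (y₂ − y₁)³/(4y₁y₂) = (6.78 − 0.630)³/(4×0.630×6.78) = 232/17.1 = 13.6 ft.

ΔE = 13.6 ft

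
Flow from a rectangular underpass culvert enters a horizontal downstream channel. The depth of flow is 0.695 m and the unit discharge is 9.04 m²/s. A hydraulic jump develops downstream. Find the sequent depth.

y₂ = 4.56 m

V₁ = q/y₁ = 9.04/0.695 = 13.0 m/s. Fr₁ = V₁/√(g·y₁) = 13.0/√(9.81×0.695) = 4.98.
Bélanger equation: y₂/y₁ = ½[√(1 + 8Fr₁²) − 1] = ½[√199.5 − 1] = 6.56.
y₂ = 6.56 × 0.695 = 4.56 m.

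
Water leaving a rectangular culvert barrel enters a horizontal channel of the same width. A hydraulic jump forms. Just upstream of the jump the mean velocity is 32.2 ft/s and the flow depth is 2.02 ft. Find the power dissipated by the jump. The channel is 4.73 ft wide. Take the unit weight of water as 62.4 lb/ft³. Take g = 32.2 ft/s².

P = 247 hp

Fr₁ = V₁/√(g·y₁) = 32.2/√(32.2×2.02) = 3.99.
Bélanger equation: y₂/y₁ = ½[√(1 + 8Fr₁²) − 1] = ½[√128.5 − 1] = 5.17.
y₂ = 5.17 × 2.02 = 10.4 ft.
q = V₁·y₁ = 32.2 × 2.02 = 65.0 ft²/s. V₂ = q/y₂ = 65.0/10.4 = 6.23 ft/s. E₁ = y₁ + V₁²/2g = 18.1 ft; E₂ = y₂ + V₂²/2g = 11.0 ft. ΔE = E₁ − E₂ = 7.08 ft.
Q = q·b = 65.0 × 4.73 = 308 cfs. P = γ·Q·ΔE/550 = 62.4 × 308 × 7.08 / 550 = 247 hp.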